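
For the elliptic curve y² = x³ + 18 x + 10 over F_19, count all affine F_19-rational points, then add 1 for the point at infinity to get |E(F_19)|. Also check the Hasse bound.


Affine points = {(2, 4), (2, 15), (5, 4), (5, 15), (6, 7), (6, 12), (7, 2), (7, 17), (8, 1), (8, 18), (11, 0), (12, 4), (12, 15), (13, 3), (13, 16), (14, 2), (14, 17), (15, 8), (15, 11), (16, 9), (16, 10), (17, 2), (17, 17)}; affine count = 23; |E(F_19)| = 24.

Discriminant check: Δ ∝ 4a³ + 27b² = 4·18³ + 27·10² = 4·5832 + 27·100 ≡ 17 (mod 19). Nonzero ⇒ E is nonsingular.
For each x ∈ F_19, compute rhs = x³ + 18·x + 10 mod 19, then count y ∈ F_19 with y² ≡ rhs.
  x = 0: rhs = 10, matching y values: none (0 points).
  x = 1: rhs = 10, matching y values: none (0 points).
  x = 2: rhs = 16, matching y values: 4, 15 (2 points).
  x = 3: rhs = 15, matching y values: none (0 points).
  x = 4: rhs = 13, matching y values: none (0 points).
  x = 5: rhs = 16, matching y values: 4, 15 (2 points).
  x = 6: rhs = 11, matching y values: 7, 12 (2 points).
  x = 7: rhs = 4, matching y values: 2, 17 (2 points).
  x = 8: rhs = 1, matching y values: 1, 18 (2 points).
  x = 9: rhs = 8, matching y values: none (0 points).
  x = 10: rhs = 12, matching y values: none (0 points).
  x = 11: rhs = 0, matching y values: 0 (1 points).
  x = 12: rhs = 16, matching y values: 4, 15 (2 points).
  x = 13: rhs = 9, matching y values: 3, 16 (2 points).
  x = 14: rhs = 4, matching y values: 2, 17 (2 points).
  x = 15: rhs = 7, matching y values: 8, 11 (2 points).
  x = 16: rhs = 5, matching y values: 9, 10 (2 points).
  x = 17: rhs = 4, matching y values: 2, 17 (2 points).
  x = 18: rhs = 10, matching y values: none (0 points).
Total affine count: 23.
Full point count |E(F_19)| = 23 + 1 = 24.
Hasse bound: |24 − (19+1)| = |4| = 4 ≤ 2√19 ≈ 8.7178 ✓.


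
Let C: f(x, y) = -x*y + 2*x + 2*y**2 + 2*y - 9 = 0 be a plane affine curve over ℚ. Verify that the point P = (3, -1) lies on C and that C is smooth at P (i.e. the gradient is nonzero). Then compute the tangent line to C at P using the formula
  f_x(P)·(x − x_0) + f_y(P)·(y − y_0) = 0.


Tangent line at P: 3*x - 5*y - 14 = 0.

Step 1: f(3, -1) = 0, so P lies on C.
Step 2: partial derivatives
  f_x(x, y) = 2 - y, f_y(x, y) = -x + 4*y + 2.
  f_x(P) = 3, f_y(P) = -5 (gradient nonzero, so P is smooth).
Step 3: tangent line at P: 3·(x − 3) + -5·(y − -1) = 0.
Expanding: 3*x - 5*y - 14 = 0.


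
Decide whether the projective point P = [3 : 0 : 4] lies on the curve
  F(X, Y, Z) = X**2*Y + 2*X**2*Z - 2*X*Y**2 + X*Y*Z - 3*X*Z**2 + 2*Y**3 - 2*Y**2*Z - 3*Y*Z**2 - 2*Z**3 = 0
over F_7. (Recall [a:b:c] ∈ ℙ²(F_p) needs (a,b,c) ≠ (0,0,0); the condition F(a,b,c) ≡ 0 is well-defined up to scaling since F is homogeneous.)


F(3,0,4) ≡ 3 (mod 7); P is NOT on the curve.

Evaluate F(3, 0, 4) term-by-term (mod 7).
  X**2*Y ↦ 1·9·0·1 = 0
  2*X**2*Z ↦ 2·9·1·4 = 72
  -2*X*Y**2 ↦ -2·3·0·1 = 0
  X*Y*Z ↦ 1·3·0·4 = 0
  -3*X*Z**2 ↦ -3·3·1·16 = -144
  2*Y**3 ↦ 2·1·0·1 = 0
  -2*Y**2*Z ↦ -2·1·0·4 = 0
  -3*Y*Z**2 ↦ -3·1·0·16 = 0
  -2*Z**3 ↦ -2·1·1·64 = -128
Sum: F(3, 0, 4) = (0) + (72) + (0) + (0) + (-144) + (0) + (0) + (0) + (-128) = -200.
Reducing mod 7: -200 ≡ 3 (mod 7).
Since F(a, b, c) ≡ 3 ≠ 0 (mod 7), P does NOT lie on the curve.


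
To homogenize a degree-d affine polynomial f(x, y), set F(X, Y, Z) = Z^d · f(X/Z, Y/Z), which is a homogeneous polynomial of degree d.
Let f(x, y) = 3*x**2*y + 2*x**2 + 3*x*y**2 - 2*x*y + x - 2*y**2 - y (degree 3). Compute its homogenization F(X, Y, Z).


F(X, Y, Z) = 3*X**2*Y + 2*X**2*Z + 3*X*Y**2 - 2*X*Y*Z + X*Z**2 - 2*Y**2*Z - Y*Z**2

deg(f) = 3.
Substitute x = X/Z, y = Y/Z into f, then multiply by Z^3.
  monomial 3·x^2·y^1 ↦ 3·X^2·Y^1·Z^0.
  monomial 2·x^2·y^0 ↦ 2·X^2·Y^0·Z^1.
  monomial 3·x^1·y^2 ↦ 3·X^1·Y^2·Z^0.
  monomial -2·x^1·y^1 ↦ -2·X^1·Y^1·Z^1.
  monomial 1·x^1·y^0 ↦ 1·X^1·Y^0·Z^2.
  monomial -2·x^0·y^2 ↦ -2·X^0·Y^2·Z^1.
  monomial -1·x^0·y^1 ↦ -1·X^0·Y^1·Z^2.
Collecting: F(X, Y, Z) = 3*X**2*Y + 2*X**2*Z + 3*X*Y**2 - 2*X*Y*Z + X*Z**2 - 2*Y**2*Z - Y*Z**2.


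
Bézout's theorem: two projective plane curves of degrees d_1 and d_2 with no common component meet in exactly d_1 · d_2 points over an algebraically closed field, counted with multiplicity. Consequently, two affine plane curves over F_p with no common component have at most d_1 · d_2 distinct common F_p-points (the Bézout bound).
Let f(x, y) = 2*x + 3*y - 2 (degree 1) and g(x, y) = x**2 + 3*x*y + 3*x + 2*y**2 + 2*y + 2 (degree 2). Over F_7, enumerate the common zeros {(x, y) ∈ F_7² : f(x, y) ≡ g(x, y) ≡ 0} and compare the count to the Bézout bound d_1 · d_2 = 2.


Common zeros: {(5, 2)}; count = 1; Bézout bound = 2.

deg(f) = 1, deg(g) = 2, so Bézout bound = 2.
Scan x ∈ F_7. For each x, list the y ∈ F_7 with f(x, y) ≡ 0 and those with g(x, y) ≡ 0 (mod 7); the common zeros in that column are the intersection.
  x = 0: f ≡ 0 at y ∈ {3}; g ≡ 0 at y ∈ {2, 4}; common: ∅.
  x = 1: f ≡ 0 at y ∈ {0}; g ≡ 0 at y ∈ ∅; common: ∅.
  x = 2: f ≡ 0 at y ∈ {4}; g ≡ 0 at y ∈ ∅; common: ∅.
  x = 3: f ≡ 0 at y ∈ {1}; g ≡ 0 at y ∈ ∅; common: ∅.
  x = 4: f ≡ 0 at y ∈ {5}; g ≡ 0 at y ∈ ∅; common: ∅.
  x = 5: f ≡ 0 at y ∈ {2}; g ≡ 0 at y ∈ {0, 2}; common: {2}.
  x = 6: f ≡ 0 at y ∈ {6}; g ≡ 0 at y ∈ {0, 4}; common: ∅.
Collecting: common zeros = {(5, 2)}, so the count is 1.
Comparison with the Bézout bound: 1 ≤ 2 = deg(f)·deg(g), as expected for curves with no common component (the affine F_7-count falls short of the bound because intersections may lie at infinity, over extension fields, or carry multiplicity).


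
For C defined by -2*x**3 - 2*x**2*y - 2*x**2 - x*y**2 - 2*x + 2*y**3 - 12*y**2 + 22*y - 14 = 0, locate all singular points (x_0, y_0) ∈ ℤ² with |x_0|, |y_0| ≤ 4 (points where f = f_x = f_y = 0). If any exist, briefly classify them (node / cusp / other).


Singular points: {(-1, 2)}; classification: cusp.

Compute partial derivatives:
  f_x = -6*x**2 - 4*x*y - 4*x - y**2 - 2.
  f_y = -2*x**2 - 2*x*y + 6*y**2 - 24*y + 22.
Scan x_0 ∈ {−4, ..., 4}. For each x_0, f_y(x_0, y) is a polynomial in y; find its integer roots y ∈ {−4, ..., 4}, then test f_x and f at those candidates.
  x = -4: f_y(-4, y) = 6*y**2 - 16*y - 10; no integer root y with |y| ≤ 4.
  x = -3: f_y(-3, y) = 6*y**2 - 18*y + 4; no integer root y with |y| ≤ 4.
  x = -2: f_y(-2, y) = 6*y**2 - 20*y + 14; vanishes at y ∈ {1}. (-2, 1): f_x = -11 ≠ 0.
  x = -1: f_y(-1, y) = 6*y**2 - 22*y + 20; vanishes at y ∈ {2}. (-1, 2): f_x = 0, f = 0 — SINGULAR.
  x = 0: f_y(0, y) = 6*y**2 - 24*y + 22; no integer root y with |y| ≤ 4.
  x = 1: f_y(1, y) = 6*y**2 - 26*y + 20; vanishes at y ∈ {1}. (1, 1): f_x = -17 ≠ 0.
  x = 2: f_y(2, y) = 6*y**2 - 28*y + 14; no integer root y with |y| ≤ 4.
  x = 3: f_y(3, y) = 6*y**2 - 30*y + 4; no integer root y with |y| ≤ 4.
  x = 4: f_y(4, y) = 6*y**2 - 32*y - 10; no integer root y with |y| ≤ 4.
Only singular point on the grid: (-1, 2).
Classify: substitute x = -1 + u, y = 2 + v and expand: f = -2*u**3 - 2*u**2*v - u*v**2 + 2*v**3 + v**2.
No constant or linear terms (consistent with a singular point). Quadratic part: v**2. Cubic part: -2*u**3 - 2*u**2*v - u*v**2 + 2*v**3.
The quadratic part v**2 is a perfect square, so there is a single (double) tangent line v = 0, i.e. y = 2. Restricting the cubic part to that line (v = 0) leaves -2*u**3 ≠ 0, so f is not divisible by v and the branch is v² ≈ 2*u**3 to lowest order — this is a cusp.
Classification: cusp.


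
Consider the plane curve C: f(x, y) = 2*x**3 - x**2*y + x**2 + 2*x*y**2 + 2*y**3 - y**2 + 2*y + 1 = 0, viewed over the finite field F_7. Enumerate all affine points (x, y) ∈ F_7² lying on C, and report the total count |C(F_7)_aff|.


Affine F_7-points: {(1, 3), (2, 0), (2, 4), (2, 5), (4, 1), (4, 2), (4, 4), (6, 0), (6, 1), (6, 4)}; count = 10.

For each of the 49 pairs (x, y) ∈ F_7², evaluate f(x, y) mod 7. Record the zeros.
  x = 0: [0↦1, 1↦4, 2↦3, 3↦3, 4↦2, 5↦5, 6↦3]  zeros at y ∈ ∅
  x = 1: [0↦4, 1↦1, 2↦5, 3↦0, 4↦5, 5↦4, 6↦2]  zeros at y ∈ {3}
  x = 2: [0↦0, 1↦3, 2↦3, 3↦5, 4↦0, 5↦0, 6↦3]  zeros at y ∈ {0, 4, 5}
  x = 3: [0↦1, 1↦1, 2↦2, 3↦2, 4↦6, 5↦5, 6↦4]  zeros at y ∈ ∅
  x = 4: [0↦5, 1↦0, 2↦0, 3↦3, 4↦0, 5↦3, 6↦3]  zeros at y ∈ {1, 2, 4}
  x = 5: [0↦3, 1↦5, 2↦2, 3↦6, 4↦1, 5↦6, 6↦5]  zeros at y ∈ ∅
  x = 6: [0↦0, 1↦0, 2↦6, 3↦2, 4↦0, 5↦5, 6↦1]  zeros at y ∈ {0, 1, 4}
Collecting zeros: affine points = {(1, 3), (2, 0), (2, 4), (2, 5), (4, 1), (4, 2), (4, 4), (6, 0), (6, 1), (6, 4)}.
Total count |C(F_7)_aff| = 10.


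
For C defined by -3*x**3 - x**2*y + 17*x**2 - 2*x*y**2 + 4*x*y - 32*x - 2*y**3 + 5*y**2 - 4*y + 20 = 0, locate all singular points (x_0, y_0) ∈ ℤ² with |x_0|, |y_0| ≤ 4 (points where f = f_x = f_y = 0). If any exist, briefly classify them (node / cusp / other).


Singular points: {(2, 0)}; classification: node.

Compute partial derivatives:
  f_x = -9*x**2 - 2*x*y + 34*x - 2*y**2 + 4*y - 32.
  f_y = -x**2 - 4*x*y + 4*x - 6*y**2 + 10*y - 4.
Scan x_0 ∈ {−4, ..., 4}. For each x_0, f_y(x_0, y) is a polynomial in y; find its integer roots y ∈ {−4, ..., 4}, then test f_x and f at those candidates.
  x = -4: f_y(-4, y) = -6*y**2 + 26*y - 36; no integer root y with |y| ≤ 4.
  x = -3: f_y(-3, y) = -6*y**2 + 22*y - 25; no integer root y with |y| ≤ 4.
  x = -2: f_y(-2, y) = -6*y**2 + 18*y - 16; no integer root y with |y| ≤ 4.
  x = -1: f_y(-1, y) = -6*y**2 + 14*y - 9; no integer root y with |y| ≤ 4.
  x = 0: f_y(0, y) = -6*y**2 + 10*y - 4; vanishes at y ∈ {1}. (0, 1): f_x = -30 ≠ 0.
  x = 1: f_y(1, y) = -6*y**2 + 6*y - 1; no integer root y with |y| ≤ 4.
  x = 2: f_y(2, y) = -6*y**2 + 2*y; vanishes at y ∈ {0}. (2, 0): f_x = 0, f = 0 — SINGULAR.
  x = 3: f_y(3, y) = -6*y**2 - 2*y - 1; no integer root y with |y| ≤ 4.
  x = 4: f_y(4, y) = -6*y**2 - 6*y - 4; no integer root y with |y| ≤ 4.
Only singular point on the grid: (2, 0).
Classify: substitute x = 2 + u, y = 0 + v and expand: f = -3*u**3 - u**2*v - u**2 - 2*u*v**2 - 2*v**3 + v**2.
No constant or linear terms (consistent with a singular point). Quadratic part: -u**2 + v**2. Cubic part: -3*u**3 - u**2*v - 2*u*v**2 - 2*v**3.
The quadratic part v**2 - u**2 = (v − u)(v + u) splits into two distinct linear factors, so there are two distinct tangent lines y − 0 = ±(x − 2) — this is a node (ordinary double point).
Classification: node.


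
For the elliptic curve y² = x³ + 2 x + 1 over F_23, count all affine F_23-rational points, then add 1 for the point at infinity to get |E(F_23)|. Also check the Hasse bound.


Affine points = {(0, 1), (0, 22), (1, 2), (1, 21), (2, 6), (2, 17), (4, 2), (4, 21), (7, 6), (7, 17), (8, 0), (9, 9), (9, 14), (10, 3), (10, 20), (13, 4), (13, 19), (14, 6), (14, 17), (15, 5), (15, 18), (16, 9), (16, 14), (17, 7), (17, 16), (18, 2), (18, 21), (21, 9), (21, 14)}; affine count = 29; |E(F_23)| = 30.

Discriminant check: Δ ∝ 4a³ + 27b² = 4·2³ + 27·1² = 4·8 + 27·1 ≡ 13 (mod 23). Nonzero ⇒ E is nonsingular.
For each x ∈ F_23, compute rhs = x³ + 2·x + 1 mod 23, then count y ∈ F_23 with y² ≡ rhs.
  x = 0: rhs = 1, matching y values: 1, 22 (2 points).
  x = 1: rhs = 4, matching y values: 2, 21 (2 points).
  x = 2: rhs = 13, matching y values: 6, 17 (2 points).
  x = 3: rhs = 11, matching y values: none (0 points).
  x = 4: rhs = 4, matching y values: 2, 21 (2 points).
  x = 5: rhs = 21, matching y values: none (0 points).
  x = 6: rhs = 22, matching y values: none (0 points).
  x = 7: rhs = 13, matching y values: 6, 17 (2 points).
  x = 8: rhs = 0, matching y values: 0 (1 points).
  x = 9: rhs = 12, matching y values: 9, 14 (2 points).
  x = 10: rhs = 9, matching y values: 3, 20 (2 points).
  x = 11: rhs = 20, matching y values: none (0 points).
  x = 12: rhs = 5, matching y values: none (0 points).
  x = 13: rhs = 16, matching y values: 4, 19 (2 points).
  x = 14: rhs = 13, matching y values: 6, 17 (2 points).
  x = 15: rhs = 2, matching y values: 5, 18 (2 points).
  x = 16: rhs = 12, matching y values: 9, 14 (2 points).
  x = 17: rhs = 3, matching y values: 7, 16 (2 points).
  x = 18: rhs = 4, matching y values: 2, 21 (2 points).
  x = 19: rhs = 21, matching y values: none (0 points).
  x = 20: rhs = 14, matching y values: none (0 points).
  x = 21: rhs = 12, matching y values: 9, 14 (2 points).
  x = 22: rhs = 21, matching y values: none (0 points).
Total affine count: 29.
Full point count |E(F_23)| = 29 + 1 = 30.
Hasse bound: |30 − (23+1)| = |6| = 6 ≤ 2√23 ≈ 9.5917 ✓.


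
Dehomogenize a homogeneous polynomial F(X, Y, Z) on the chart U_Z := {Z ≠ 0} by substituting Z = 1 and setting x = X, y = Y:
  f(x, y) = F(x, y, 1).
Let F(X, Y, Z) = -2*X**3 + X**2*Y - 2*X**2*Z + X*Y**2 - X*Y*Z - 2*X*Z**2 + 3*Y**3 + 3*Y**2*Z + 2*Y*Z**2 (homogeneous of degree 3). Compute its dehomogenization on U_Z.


f(x, y) = -2*x**3 + x**2*y - 2*x**2 + x*y**2 - x*y - 2*x + 3*y**3 + 3*y**2 + 2*y

On U_Z we set Z = 1. Each monomial c·X^i·Y^j·Z^k in F becomes c·x^i·y^j·1^k = c·x^i·y^j.
Substituting Z = 1: F(X, Y, 1) = -2*x**3 + x**2*y - 2*x**2 + x*y**2 - x*y - 2*x + 3*y**3 + 3*y**2 + 2*y.
Note: deg(f) ≤ deg(F) = 3; strict inequality happens when F is divisible by Z (lost terms).


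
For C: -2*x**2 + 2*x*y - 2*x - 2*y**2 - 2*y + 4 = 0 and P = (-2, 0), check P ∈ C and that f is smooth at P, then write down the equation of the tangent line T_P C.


Tangent line at P: 6*x - 6*y + 12 = 0.

Step 1: f(-2, 0) = 0, so P lies on C.
Step 2: partial derivatives
  f_x(x, y) = -4*x + 2*y - 2, f_y(x, y) = 2*x - 4*y - 2.
  f_x(P) = 6, f_y(P) = -6 (gradient nonzero, so P is smooth).
Step 3: tangent line at P: 6·(x − -2) + -6·(y − 0) = 0.
Expanding: 6*x - 6*y + 12 = 0.


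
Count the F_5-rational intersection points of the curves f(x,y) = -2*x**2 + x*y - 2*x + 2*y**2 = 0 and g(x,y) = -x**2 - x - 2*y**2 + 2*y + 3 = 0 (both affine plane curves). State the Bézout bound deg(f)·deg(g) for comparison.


Common zeros: ∅; count = 0; Bézout bound = 4.

deg(f) = 2, deg(g) = 2, so Bézout bound = 4.
Scan x ∈ F_5. For each x, list the y ∈ F_5 with f(x, y) ≡ 0 and those with g(x, y) ≡ 0 (mod 5); the common zeros in that column are the intersection.
  x = 0: f ≡ 0 at y ∈ {0}; g ≡ 0 at y ∈ ∅; common: ∅.
  x = 1: f ≡ 0 at y ∈ ∅; g ≡ 0 at y ∈ ∅; common: ∅.
  x = 2: f ≡ 0 at y ∈ {2}; g ≡ 0 at y ∈ {3}; common: ∅.
  x = 3: f ≡ 0 at y ∈ {2, 4}; g ≡ 0 at y ∈ ∅; common: ∅.
  x = 4: f ≡ 0 at y ∈ {0, 3}; g ≡ 0 at y ∈ ∅; common: ∅.
Collecting: common zeros = ∅, so the count is 0.
Comparison with the Bézout bound: 0 ≤ 4 = deg(f)·deg(g), as expected for curves with no common component (the affine F_5-count falls short of the bound because intersections may lie at infinity, over extension fields, or carry multiplicity).


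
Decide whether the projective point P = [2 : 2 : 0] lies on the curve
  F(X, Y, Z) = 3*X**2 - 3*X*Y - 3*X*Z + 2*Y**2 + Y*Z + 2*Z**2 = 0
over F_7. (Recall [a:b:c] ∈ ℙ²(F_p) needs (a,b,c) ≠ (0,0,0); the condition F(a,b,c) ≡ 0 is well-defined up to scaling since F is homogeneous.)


F(2,2,0) ≡ 1 (mod 7); P is NOT on the curve.

Evaluate F(2, 2, 0) term-by-term (mod 7).
  3*X**2 ↦ 3·4·1·1 = 12
  -3*X*Y ↦ -3·2·2·1 = -12
  -3*X*Z ↦ -3·2·1·0 = 0
  2*Y**2 ↦ 2·1·4·1 = 8
  Y*Z ↦ 1·1·2·0 = 0
  2*Z**2 ↦ 2·1·1·0 = 0
Sum: F(2, 2, 0) = (12) + (-12) + (0) + (8) + (0) + (0) = 8.
Reducing mod 7: 8 ≡ 1 (mod 7).
Since F(a, b, c) ≡ 1 ≠ 0 (mod 7), P does NOT lie on the curve.


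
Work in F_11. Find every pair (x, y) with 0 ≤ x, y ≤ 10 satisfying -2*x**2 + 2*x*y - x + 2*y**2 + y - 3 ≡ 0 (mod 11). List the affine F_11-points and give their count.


Affine F_11-points: {(0, 1), (0, 4), (6, 1), (6, 9), (7, 10), (8, 9), (8, 10), (9, 3), (9, 4), (10, 3)}; count = 10.

For each of the 121 pairs (x, y) ∈ F_11², evaluate f(x, y) mod 11. Record the zeros.
  x = 0: [0↦8, 1↦0, 2↦7, 3↦7, 4↦0, 5↦8, 6↦9, 7↦3, 8↦1, 9↦3, 10↦9]  zeros at y ∈ {1, 4}
  x = 1: [0↦5, 1↦10, 2↦8, 3↦10, 4↦5, 5↦4, 6↦7, 7↦3, 8↦3, 9↦7, 10↦4]  zeros at y ∈ ∅
  x = 2: [0↦9, 1↦5, 2↦5, 3↦9, 4↦6, 5↦7, 6↦1, 7↦10, 8↦1, 9↦7, 10↦6]  zeros at y ∈ ∅
  x = 3: [0↦9, 1↦7, 2↦9, 3↦4, 4↦3, 5↦6, 6↦2, 7↦2, 8↦6, 9↦3, 10↦4]  zeros at y ∈ ∅
  x = 4: [0↦5, 1↦5, 2↦9, 3↦6, 4↦7, 5↦1, 6↦10, 7↦1, 8↦7, 9↦6, 10↦9]  zeros at y ∈ ∅
  x = 5: [0↦8, 1↦10, 2↦5, 3↦4, 4↦7, 5↦3, 6↦3, 7↦7, 8↦4, 9↦5, 10↦10]  zeros at y ∈ ∅
  x = 6: [0↦7, 1↦0, 2↦8, 3↦9, 4↦3, 5↦1, 6↦3, 7↦9, 8↦8, 9↦0, 10↦7]  zeros at y ∈ {1, 9}
  x = 7: [0↦2, 1↦8, 2↦7, 3↦10, 4↦6, 5↦6, 6↦10, 7↦7, 8↦8, 9↦2, 10↦0]  zeros at y ∈ {10}
  x = 8: [0↦4, 1↦1, 2↦2, 3↦7, 4↦5, 5↦7, 6↦2, 7↦1, 8↦4, 9↦0, 10↦0]  zeros at y ∈ {9, 10}
  x = 9: [0↦2, 1↦1, 2↦4, 3↦0, 4↦0, 5↦4, 6↦1, 7↦2, 8↦7, 9↦5, 10↦7]  zeros at y ∈ {3, 4}
  x = 10: [0↦7, 1↦8, 2↦2, 3↦0, 4↦2, 5↦8, 6↦7, 7↦10, 8↦6, 9↦6, 10↦10]  zeros at y ∈ {3}
Collecting zeros: affine points = {(0, 1), (0, 4), (6, 1), (6, 9), (7, 10), (8, 9), (8, 10), (9, 3), (9, 4), (10, 3)}.
Total count |C(F_11)_aff| = 10.


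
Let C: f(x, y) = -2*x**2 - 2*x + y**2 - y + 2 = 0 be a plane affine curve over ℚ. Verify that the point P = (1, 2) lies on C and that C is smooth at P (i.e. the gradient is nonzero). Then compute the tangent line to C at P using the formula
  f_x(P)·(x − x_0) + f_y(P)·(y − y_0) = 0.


Tangent line at P: -6*x + 3*y = 0.

Step 1: f(1, 2) = 0, so P lies on C.
Step 2: partial derivatives
  f_x(x, y) = -4*x - 2, f_y(x, y) = 2*y - 1.
  f_x(P) = -6, f_y(P) = 3 (gradient nonzero, so P is smooth).
Step 3: tangent line at P: -6·(x − 1) + 3·(y − 2) = 0.
Expanding: -6*x + 3*y = 0.


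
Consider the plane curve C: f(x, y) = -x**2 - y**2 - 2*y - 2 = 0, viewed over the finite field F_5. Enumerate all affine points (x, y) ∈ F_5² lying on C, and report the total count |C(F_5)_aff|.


Affine F_5-points: {(0, 1), (0, 2), (2, 4), (3, 4)}; count = 4.

For each of the 25 pairs (x, y) ∈ F_5², evaluate f(x, y) mod 5. Record the zeros.
  x = 0: [0↦3, 1↦0, 2↦0, 3↦3, 4↦4]  zeros at y ∈ {1, 2}
  x = 1: [0↦2, 1↦4, 2↦4, 3↦2, 4↦3]  zeros at y ∈ ∅
  x = 2: [0↦4, 1↦1, 2↦1, 3↦4, 4↦0]  zeros at y ∈ {4}
  x = 3: [0↦4, 1↦1, 2↦1, 3↦4, 4↦0]  zeros at y ∈ {4}
  x = 4: [0↦2, 1↦4, 2↦4, 3↦2, 4↦3]  zeros at y ∈ ∅
Collecting zeros: affine points = {(0, 1), (0, 2), (2, 4), (3, 4)}.
Total count |C(F_5)_aff| = 4.


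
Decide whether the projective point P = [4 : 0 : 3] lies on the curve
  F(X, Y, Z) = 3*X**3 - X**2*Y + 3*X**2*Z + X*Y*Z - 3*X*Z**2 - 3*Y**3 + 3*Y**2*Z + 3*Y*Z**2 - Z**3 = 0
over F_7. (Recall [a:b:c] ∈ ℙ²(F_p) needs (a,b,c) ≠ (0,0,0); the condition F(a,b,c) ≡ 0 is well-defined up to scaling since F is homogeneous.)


F(4,0,3) ≡ 5 (mod 7); P is NOT on the curve.

Evaluate F(4, 0, 3) term-by-term (mod 7).
  3*X**3 ↦ 3·64·1·1 = 192
  -X**2*Y ↦ -1·16·0·1 = 0
  3*X**2*Z ↦ 3·16·1·3 = 144
  X*Y*Z ↦ 1·4·0·3 = 0
  -3*X*Z**2 ↦ -3·4·1·9 = -108
  -3*Y**3 ↦ -3·1·0·1 = 0
  3*Y**2*Z ↦ 3·1·0·3 = 0
  3*Y*Z**2 ↦ 3·1·0·9 = 0
  -Z**3 ↦ -1·1·1·27 = -27
Sum: F(4, 0, 3) = (192) + (0) + (144) + (0) + (-108) + (0) + (0) + (0) + (-27) = 201.
Reducing mod 7: 201 ≡ 5 (mod 7).
Since F(a, b, c) ≡ 5 ≠ 0 (mod 7), P does NOT lie on the curve.


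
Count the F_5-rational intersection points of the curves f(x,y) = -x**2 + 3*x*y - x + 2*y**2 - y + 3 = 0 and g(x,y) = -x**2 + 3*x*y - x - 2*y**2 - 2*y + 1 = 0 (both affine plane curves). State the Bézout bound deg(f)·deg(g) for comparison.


Common zeros: {(2, 2), (3, 2), (3, 4)}; count = 3; Bézout bound = 4.

deg(f) = 2, deg(g) = 2, so Bézout bound = 4.
Scan x ∈ F_5. For each x, list the y ∈ F_5 with f(x, y) ≡ 0 and those with g(x, y) ≡ 0 (mod 5); the common zeros in that column are the intersection.
  x = 0: f ≡ 0 at y ∈ ∅; g ≡ 0 at y ∈ ∅; common: ∅.
  x = 1: f ≡ 0 at y ∈ {1, 3}; g ≡ 0 at y ∈ ∅; common: ∅.
  x = 2: f ≡ 0 at y ∈ {2, 3}; g ≡ 0 at y ∈ {0, 2}; common: {2}.
  x = 3: f ≡ 0 at y ∈ {2, 4}; g ≡ 0 at y ∈ {2, 4}; common: {2, 4}.
  x = 4: f ≡ 0 at y ∈ ∅; g ≡ 0 at y ∈ ∅; common: ∅.
Collecting: common zeros = {(2, 2), (3, 2), (3, 4)}, so the count is 3.
Comparison with the Bézout bound: 3 ≤ 4 = deg(f)·deg(g), as expected for curves with no common component (the affine F_5-count falls short of the bound because intersections may lie at infinity, over extension fields, or carry multiplicity).


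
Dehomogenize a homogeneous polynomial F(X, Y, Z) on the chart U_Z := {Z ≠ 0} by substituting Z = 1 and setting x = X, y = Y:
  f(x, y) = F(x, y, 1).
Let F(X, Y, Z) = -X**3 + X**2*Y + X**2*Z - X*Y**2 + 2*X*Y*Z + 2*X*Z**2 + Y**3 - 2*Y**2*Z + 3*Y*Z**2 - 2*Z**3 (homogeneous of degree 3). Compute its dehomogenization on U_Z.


f(x, y) = -x**3 + x**2*y + x**2 - x*y**2 + 2*x*y + 2*x + y**3 - 2*y**2 + 3*y - 2

On U_Z we set Z = 1. Each monomial c·X^i·Y^j·Z^k in F becomes c·x^i·y^j·1^k = c·x^i·y^j.
Substituting Z = 1: F(X, Y, 1) = -x**3 + x**2*y + x**2 - x*y**2 + 2*x*y + 2*x + y**3 - 2*y**2 + 3*y - 2.
Note: deg(f) ≤ deg(F) = 3; strict inequality happens when F is divisible by Z (lost terms).


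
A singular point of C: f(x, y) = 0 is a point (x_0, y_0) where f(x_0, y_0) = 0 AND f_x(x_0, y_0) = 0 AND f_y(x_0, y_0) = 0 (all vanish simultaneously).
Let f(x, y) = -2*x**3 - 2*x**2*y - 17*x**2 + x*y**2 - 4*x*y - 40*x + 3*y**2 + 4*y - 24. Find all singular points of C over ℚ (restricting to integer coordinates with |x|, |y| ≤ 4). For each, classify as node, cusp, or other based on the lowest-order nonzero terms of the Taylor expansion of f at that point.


Singular points: {(-2, -2)}; classification: node.

Compute partial derivatives:
  f_x = -6*x**2 - 4*x*y - 34*x + y**2 - 4*y - 40.
  f_y = -2*x**2 + 2*x*y - 4*x + 6*y + 4.
Scan x_0 ∈ {−4, ..., 4}. For each x_0, f_y(x_0, y) is a polynomial in y; find its integer roots y ∈ {−4, ..., 4}, then test f_x and f at those candidates.
  x = -4: f_y(-4, y) = -2*y - 12; no integer root y with |y| ≤ 4.
  x = -3: f_y(-3, y) = -2; no integer root y with |y| ≤ 4.
  x = -2: f_y(-2, y) = 2*y + 4; vanishes at y ∈ {-2}. (-2, -2): f_x = 0, f = 0 — SINGULAR.
  x = -1: f_y(-1, y) = 4*y + 6; no integer root y with |y| ≤ 4.
  x = 0: f_y(0, y) = 6*y + 4; no integer root y with |y| ≤ 4.
  x = 1: f_y(1, y) = 8*y - 2; no integer root y with |y| ≤ 4.
  x = 2: f_y(2, y) = 10*y - 12; no integer root y with |y| ≤ 4.
  x = 3: f_y(3, y) = 12*y - 26; no integer root y with |y| ≤ 4.
  x = 4: f_y(4, y) = 14*y - 44; no integer root y with |y| ≤ 4.
Only singular point on the grid: (-2, -2).
Classify: substitute x = -2 + u, y = -2 + v and expand: f = -2*u**3 - 2*u**2*v - u**2 + u*v**2 + v**2.
No constant or linear terms (consistent with a singular point). Quadratic part: -u**2 + v**2. Cubic part: -2*u**3 - 2*u**2*v + u*v**2.
The quadratic part v**2 - u**2 = (v − u)(v + u) splits into two distinct linear factors, so there are two distinct tangent lines y − -2 = ±(x − -2) — this is a node (ordinary double point).
Classification: node.


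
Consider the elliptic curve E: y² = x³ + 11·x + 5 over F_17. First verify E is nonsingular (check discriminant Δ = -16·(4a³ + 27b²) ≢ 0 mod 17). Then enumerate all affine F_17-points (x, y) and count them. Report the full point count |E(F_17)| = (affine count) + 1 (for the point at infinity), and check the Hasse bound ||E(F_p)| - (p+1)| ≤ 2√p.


Affine points = {(1, 0), (2, 1), (2, 16), (5, 7), (5, 10), (6, 7), (6, 10), (7, 0), (9, 0), (13, 4), (13, 13), (14, 8), (14, 9), (15, 3), (15, 14)}; affine count = 15; |E(F_17)| = 16.

Discriminant check: Δ ∝ 4a³ + 27b² = 4·11³ + 27·5² = 4·1331 + 27·25 ≡ 15 (mod 17). Nonzero ⇒ E is nonsingular.
For each x ∈ F_17, compute rhs = x³ + 11·x + 5 mod 17, then count y ∈ F_17 with y² ≡ rhs.
  x = 0: rhs = 5, matching y values: none (0 points).
  x = 1: rhs = 0, matching y values: 0 (1 points).
  x = 2: rhs = 1, matching y values: 1, 16 (2 points).
  x = 3: rhs = 14, matching y values: none (0 points).
  x = 4: rhs = 11, matching y values: none (0 points).
  x = 5: rhs = 15, matching y values: 7, 10 (2 points).
  x = 6: rhs = 15, matching y values: 7, 10 (2 points).
  x = 7: rhs = 0, matching y values: 0 (1 points).
  x = 8: rhs = 10, matching y values: none (0 points).
  x = 9: rhs = 0, matching y values: 0 (1 points).
  x = 10: rhs = 10, matching y values: none (0 points).
  x = 11: rhs = 12, matching y values: none (0 points).
  x = 12: rhs = 12, matching y values: none (0 points).
  x = 13: rhs = 16, matching y values: 4, 13 (2 points).
  x = 14: rhs = 13, matching y values: 8, 9 (2 points).
  x = 15: rhs = 9, matching y values: 3, 14 (2 points).
  x = 16: rhs = 10, matching y values: none (0 points).
Total affine count: 15.
Full point count |E(F_17)| = 15 + 1 = 16.
Hasse bound: |16 − (17+1)| = |-2| = 2 ≤ 2√17 ≈ 8.2462 ✓.


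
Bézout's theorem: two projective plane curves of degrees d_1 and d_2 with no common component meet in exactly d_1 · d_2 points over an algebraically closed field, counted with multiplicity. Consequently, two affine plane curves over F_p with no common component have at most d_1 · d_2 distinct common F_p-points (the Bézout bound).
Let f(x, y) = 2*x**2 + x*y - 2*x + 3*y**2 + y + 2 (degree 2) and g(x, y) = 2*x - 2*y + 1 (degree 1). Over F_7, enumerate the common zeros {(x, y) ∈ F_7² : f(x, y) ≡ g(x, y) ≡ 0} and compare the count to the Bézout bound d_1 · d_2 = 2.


Common zeros: {(3, 0)}; count = 1; Bézout bound = 2.

deg(f) = 2, deg(g) = 1, so Bézout bound = 2.
Scan x ∈ F_7. For each x, list the y ∈ F_7 with f(x, y) ≡ 0 and those with g(x, y) ≡ 0 (mod 7); the common zeros in that column are the intersection.
  x = 0: f ≡ 0 at y ∈ ∅; g ≡ 0 at y ∈ {4}; common: ∅.
  x = 1: f ≡ 0 at y ∈ {1, 3}; g ≡ 0 at y ∈ {5}; common: ∅.
  x = 2: f ≡ 0 at y ∈ {3}; g ≡ 0 at y ∈ {6}; common: ∅.
  x = 3: f ≡ 0 at y ∈ {0, 1}; g ≡ 0 at y ∈ {0}; common: {0}.
  x = 4: f ≡ 0 at y ∈ {5}; g ≡ 0 at y ∈ {1}; common: ∅.
  x = 5: f ≡ 0 at y ∈ {0, 5}; g ≡ 0 at y ∈ {2}; common: ∅.
  x = 6: f ≡ 0 at y ∈ ∅; g ≡ 0 at y ∈ {3}; common: ∅.
Collecting: common zeros = {(3, 0)}, so the count is 1.
Comparison with the Bézout bound: 1 ≤ 2 = deg(f)·deg(g), as expected for curves with no common component (the affine F_7-count falls short of the bound because intersections may lie at infinity, over extension fields, or carry multiplicity).


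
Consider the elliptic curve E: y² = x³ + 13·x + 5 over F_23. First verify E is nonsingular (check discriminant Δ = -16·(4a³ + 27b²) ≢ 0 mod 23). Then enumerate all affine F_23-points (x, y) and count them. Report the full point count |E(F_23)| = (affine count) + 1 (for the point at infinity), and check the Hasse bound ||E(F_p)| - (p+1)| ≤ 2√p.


Affine points = {(2, 4), (2, 19), (3, 5), (3, 18), (4, 11), (4, 12), (6, 0), (7, 5), (7, 18), (8, 0), (9, 0), (10, 10), (10, 13), (12, 7), (12, 16), (13, 5), (13, 18), (16, 10), (16, 13), (19, 2), (19, 21), (20, 10), (20, 13)}; affine count = 23; |E(F_23)| = 24.

Discriminant check: Δ ∝ 4a³ + 27b² = 4·13³ + 27·5² = 4·2197 + 27·25 ≡ 10 (mod 23). Nonzero ⇒ E is nonsingular.
For each x ∈ F_23, compute rhs = x³ + 13·x + 5 mod 23, then count y ∈ F_23 with y² ≡ rhs.
  x = 0: rhs = 5, matching y values: none (0 points).
  x = 1: rhs = 19, matching y values: none (0 points).
  x = 2: rhs = 16, matching y values: 4, 19 (2 points).
  x = 3: rhs = 2, matching y values: 5, 18 (2 points).
  x = 4: rhs = 6, matching y values: 11, 12 (2 points).
  x = 5: rhs = 11, matching y values: none (0 points).
  x = 6: rhs = 0, matching y values: 0 (1 points).
  x = 7: rhs = 2, matching y values: 5, 18 (2 points).
  x = 8: rhs = 0, matching y values: 0 (1 points).
  x = 9: rhs = 0, matching y values: 0 (1 points).
  x = 10: rhs = 8, matching y values: 10, 13 (2 points).
  x = 11: rhs = 7, matching y values: none (0 points).
  x = 12: rhs = 3, matching y values: 7, 16 (2 points).
  x = 13: rhs = 2, matching y values: 5, 18 (2 points).
  x = 14: rhs = 10, matching y values: none (0 points).
  x = 15: rhs = 10, matching y values: none (0 points).
  x = 16: rhs = 8, matching y values: 10, 13 (2 points).
  x = 17: rhs = 10, matching y values: none (0 points).
  x = 18: rhs = 22, matching y values: none (0 points).
  x = 19: rhs = 4, matching y values: 2, 21 (2 points).
  x = 20: rhs = 8, matching y values: 10, 13 (2 points).
  x = 21: rhs = 17, matching y values: none (0 points).
  x = 22: rhs = 14, matching y values: none (0 points).
Total affine count: 23.
Full point count |E(F_23)| = 23 + 1 = 24.
Hasse bound: |24 − (23+1)| = |0| = 0 ≤ 2√23 ≈ 9.5917 ✓.


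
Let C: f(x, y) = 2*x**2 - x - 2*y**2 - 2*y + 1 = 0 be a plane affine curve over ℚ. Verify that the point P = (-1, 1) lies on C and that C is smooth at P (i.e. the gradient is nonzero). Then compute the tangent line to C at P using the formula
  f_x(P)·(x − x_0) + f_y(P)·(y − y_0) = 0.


Tangent line at P: -5*x - 6*y + 1 = 0.

Step 1: f(-1, 1) = 0, so P lies on C.
Step 2: partial derivatives
  f_x(x, y) = 4*x - 1, f_y(x, y) = -4*y - 2.
  f_x(P) = -5, f_y(P) = -6 (gradient nonzero, so P is smooth).
Step 3: tangent line at P: -5·(x − -1) + -6·(y − 1) = 0.
Expanding: -5*x - 6*y + 1 = 0.


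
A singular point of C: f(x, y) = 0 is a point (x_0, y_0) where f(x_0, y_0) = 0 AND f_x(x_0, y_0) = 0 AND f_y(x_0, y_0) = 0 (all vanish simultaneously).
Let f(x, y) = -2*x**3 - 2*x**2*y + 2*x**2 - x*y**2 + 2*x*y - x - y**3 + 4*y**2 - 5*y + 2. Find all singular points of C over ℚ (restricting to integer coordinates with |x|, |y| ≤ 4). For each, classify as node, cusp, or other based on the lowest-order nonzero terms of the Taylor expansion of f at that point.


Singular points: {(0, 1)}; classification: cusp.

Compute partial derivatives:
  f_x = -6*x**2 - 4*x*y + 4*x - y**2 + 2*y - 1.
  f_y = -2*x**2 - 2*x*y + 2*x - 3*y**2 + 8*y - 5.
Scan x_0 ∈ {−4, ..., 4}. For each x_0, f_y(x_0, y) is a polynomial in y; find its integer roots y ∈ {−4, ..., 4}, then test f_x and f at those candidates.
  x = -4: f_y(-4, y) = -3*y**2 + 16*y - 45; no integer root y with |y| ≤ 4.
  x = -3: f_y(-3, y) = -3*y**2 + 14*y - 29; no integer root y with |y| ≤ 4.
  x = -2: f_y(-2, y) = -3*y**2 + 12*y - 17; no integer root y with |y| ≤ 4.
  x = -1: f_y(-1, y) = -3*y**2 + 10*y - 9; no integer root y with |y| ≤ 4.
  x = 0: f_y(0, y) = -3*y**2 + 8*y - 5; vanishes at y ∈ {1}. (0, 1): f_x = 0, f = 0 — SINGULAR.
  x = 1: f_y(1, y) = -3*y**2 + 6*y - 5; no integer root y with |y| ≤ 4.
  x = 2: f_y(2, y) = -3*y**2 + 4*y - 9; no integer root y with |y| ≤ 4.
  x = 3: f_y(3, y) = -3*y**2 + 2*y - 17; no integer root y with |y| ≤ 4.
  x = 4: f_y(4, y) = -3*y**2 - 29; no integer root y with |y| ≤ 4.
Only singular point on the grid: (0, 1).
Classify: substitute x = 0 + u, y = 1 + v and expand: f = -2*u**3 - 2*u**2*v - u*v**2 - v**3 + v**2.
No constant or linear terms (consistent with a singular point). Quadratic part: v**2. Cubic part: -2*u**3 - 2*u**2*v - u*v**2 - v**3.
The quadratic part v**2 is a perfect square, so there is a single (double) tangent line v = 0, i.e. y = 1. Restricting the cubic part to that line (v = 0) leaves -2*u**3 ≠ 0, so f is not divisible by v and the branch is v² ≈ 2*u**3 to lowest order — this is a cusp.
Classification: cusp.


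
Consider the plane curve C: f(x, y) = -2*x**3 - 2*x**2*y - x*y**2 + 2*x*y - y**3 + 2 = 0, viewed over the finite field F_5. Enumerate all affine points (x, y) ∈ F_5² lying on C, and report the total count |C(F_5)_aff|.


Affine F_5-points: {(0, 3), (1, 0), (1, 4), (4, 1), (4, 4)}; count = 5.

For each of the 25 pairs (x, y) ∈ F_5², evaluate f(x, y) mod 5. Record the zeros.
  x = 0: [0↦2, 1↦1, 2↦4, 3↦0, 4↦3]  zeros at y ∈ {3}
  x = 1: [0↦0, 1↦3, 2↦3, 3↦4, 4↦0]  zeros at y ∈ {0, 4}
  x = 2: [0↦1, 1↦4, 2↦2, 3↦4, 4↦4]  zeros at y ∈ ∅
  x = 3: [0↦3, 1↦2, 2↦4, 3↦3, 4↦3]  zeros at y ∈ ∅
  x = 4: [0↦4, 1↦0, 2↦2, 3↦4, 4↦0]  zeros at y ∈ {1, 4}
Collecting zeros: affine points = {(0, 3), (1, 0), (1, 4), (4, 1), (4, 4)}.
Total count |C(F_5)_aff| = 5.


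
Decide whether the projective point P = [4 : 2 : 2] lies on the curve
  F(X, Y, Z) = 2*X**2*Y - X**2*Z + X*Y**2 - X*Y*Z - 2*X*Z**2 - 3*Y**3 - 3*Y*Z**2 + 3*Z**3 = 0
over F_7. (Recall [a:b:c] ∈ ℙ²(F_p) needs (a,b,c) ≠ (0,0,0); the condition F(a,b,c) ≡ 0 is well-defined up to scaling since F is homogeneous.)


F(4,2,2) ≡ 4 (mod 7); P is NOT on the curve.

Evaluate F(4, 2, 2) term-by-term (mod 7).
  2*X**2*Y ↦ 2·16·2·1 = 64
  -X**2*Z ↦ -1·16·1·2 = -32
  X*Y**2 ↦ 1·4·4·1 = 16
  -X*Y*Z ↦ -1·4·2·2 = -16
  -2*X*Z**2 ↦ -2·4·1·4 = -32
  -3*Y**3 ↦ -3·1·8·1 = -24
  -3*Y*Z**2 ↦ -3·1·2·4 = -24
  3*Z**3 ↦ 3·1·1·8 = 24
Sum: F(4, 2, 2) = (64) + (-32) + (16) + (-16) + (-32) + (-24) + (-24) + (24) = -24.
Reducing mod 7: -24 ≡ 4 (mod 7).
Since F(a, b, c) ≡ 4 ≠ 0 (mod 7), P does NOT lie on the curve.


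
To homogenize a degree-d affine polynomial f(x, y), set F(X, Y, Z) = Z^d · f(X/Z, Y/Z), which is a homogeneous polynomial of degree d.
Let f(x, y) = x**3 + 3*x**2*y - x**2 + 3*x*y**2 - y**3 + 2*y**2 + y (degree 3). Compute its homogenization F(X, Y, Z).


F(X, Y, Z) = X**3 + 3*X**2*Y - X**2*Z + 3*X*Y**2 - Y**3 + 2*Y**2*Z + Y*Z**2

deg(f) = 3.
Substitute x = X/Z, y = Y/Z into f, then multiply by Z^3.
  monomial 1·x^3·y^0 ↦ 1·X^3·Y^0·Z^0.
  monomial 3·x^2·y^1 ↦ 3·X^2·Y^1·Z^0.
  monomial -1·x^2·y^0 ↦ -1·X^2·Y^0·Z^1.
  monomial 3·x^1·y^2 ↦ 3·X^1·Y^2·Z^0.
  monomial -1·x^0·y^3 ↦ -1·X^0·Y^3·Z^0.
  monomial 2·x^0·y^2 ↦ 2·X^0·Y^2·Z^1.
  monomial 1·x^0·y^1 ↦ 1·X^0·Y^1·Z^2.
Collecting: F(X, Y, Z) = X**3 + 3*X**2*Y - X**2*Z + 3*X*Y**2 - Y**3 + 2*Y**2*Z + Y*Z**2.


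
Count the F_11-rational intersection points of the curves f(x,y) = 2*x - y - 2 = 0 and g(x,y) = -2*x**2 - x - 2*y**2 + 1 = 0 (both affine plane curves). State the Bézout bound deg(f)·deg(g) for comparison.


Common zeros: {(9, 5)}; count = 1; Bézout bound = 2.

deg(f) = 1, deg(g) = 2, so Bézout bound = 2.
Scan x ∈ F_11. For each x, list the y ∈ F_11 with f(x, y) ≡ 0 and those with g(x, y) ≡ 0 (mod 11); the common zeros in that column are the intersection.
  x = 0: f ≡ 0 at y ∈ {9}; g ≡ 0 at y ∈ ∅; common: ∅.
  x = 1: f ≡ 0 at y ∈ {0}; g ≡ 0 at y ∈ ∅; common: ∅.
  x = 2: f ≡ 0 at y ∈ {2}; g ≡ 0 at y ∈ {1, 10}; common: ∅.
  x = 3: f ≡ 0 at y ∈ {4}; g ≡ 0 at y ∈ {1, 10}; common: ∅.
  x = 4: f ≡ 0 at y ∈ {6}; g ≡ 0 at y ∈ ∅; common: ∅.
  x = 5: f ≡ 0 at y ∈ {8}; g ≡ 0 at y ∈ ∅; common: ∅.
  x = 6: f ≡ 0 at y ∈ {10}; g ≡ 0 at y ∈ {0}; common: ∅.
  x = 7: f ≡ 0 at y ∈ {1}; g ≡ 0 at y ∈ {5, 6}; common: ∅.
  x = 8: f ≡ 0 at y ∈ {3}; g ≡ 0 at y ∈ {2, 9}; common: ∅.
  x = 9: f ≡ 0 at y ∈ {5}; g ≡ 0 at y ∈ {5, 6}; common: {5}.
  x = 10: f ≡ 0 at y ∈ {7}; g ≡ 0 at y ∈ {0}; common: ∅.
Collecting: common zeros = {(9, 5)}, so the count is 1.
Comparison with the Bézout bound: 1 ≤ 2 = deg(f)·deg(g), as expected for curves with no common component (the affine F_11-count falls short of the bound because intersections may lie at infinity, over extension fields, or carry multiplicity).


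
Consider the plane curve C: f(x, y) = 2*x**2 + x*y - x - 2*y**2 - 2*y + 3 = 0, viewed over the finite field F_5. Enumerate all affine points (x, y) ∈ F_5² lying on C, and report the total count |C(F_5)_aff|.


Affine F_5-points: {(3, 4)}; count = 1.

For each of the 25 pairs (x, y) ∈ F_5², evaluate f(x, y) mod 5. Record the zeros.
  x = 0: [0↦3, 1↦4, 2↦1, 3↦4, 4↦3]  zeros at y ∈ ∅
  x = 1: [0↦4, 1↦1, 2↦4, 3↦3, 4↦3]  zeros at y ∈ ∅
  x = 2: [0↦4, 1↦2, 2↦1, 3↦1, 4↦2]  zeros at y ∈ ∅
  x = 3: [0↦3, 1↦2, 2↦2, 3↦3, 4↦0]  zeros at y ∈ {4}
  x = 4: [0↦1, 1↦1, 2↦2, 3↦4, 4↦2]  zeros at y ∈ ∅
Collecting zeros: affine points = {(3, 4)}.
Total count |C(F_5)_aff| = 1.


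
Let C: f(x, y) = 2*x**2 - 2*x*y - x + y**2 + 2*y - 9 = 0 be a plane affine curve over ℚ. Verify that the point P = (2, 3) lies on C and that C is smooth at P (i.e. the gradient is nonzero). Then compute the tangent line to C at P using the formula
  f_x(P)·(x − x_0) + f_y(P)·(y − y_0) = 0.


Tangent line at P: x + 4*y - 14 = 0.

Step 1: f(2, 3) = 0, so P lies on C.
Step 2: partial derivatives
  f_x(x, y) = 4*x - 2*y - 1, f_y(x, y) = -2*x + 2*y + 2.
  f_x(P) = 1, f_y(P) = 4 (gradient nonzero, so P is smooth).
Step 3: tangent line at P: 1·(x − 2) + 4·(y − 3) = 0.
Expanding: x + 4*y - 14 = 0.


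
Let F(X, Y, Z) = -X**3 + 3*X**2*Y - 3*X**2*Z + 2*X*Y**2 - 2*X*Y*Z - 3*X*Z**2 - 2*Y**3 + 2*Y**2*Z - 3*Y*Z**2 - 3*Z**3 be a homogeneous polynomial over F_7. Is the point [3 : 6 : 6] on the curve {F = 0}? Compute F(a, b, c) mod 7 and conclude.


F(3,6,6) ≡ 5 (mod 7); P is NOT on the curve.

Evaluate F(3, 6, 6) term-by-term (mod 7).
  -X**3 ↦ -1·27·1·1 = -27
  3*X**2*Y ↦ 3·9·6·1 = 162
  -3*X**2*Z ↦ -3·9·1·6 = -162
  2*X*Y**2 ↦ 2·3·36·1 = 216
  -2*X*Y*Z ↦ -2·3·6·6 = -216
  -3*X*Z**2 ↦ -3·3·1·36 = -324
  -2*Y**3 ↦ -2·1·216·1 = -432
  2*Y**2*Z ↦ 2·1·36·6 = 432
  -3*Y*Z**2 ↦ -3·1·6·36 = -648
  -3*Z**3 ↦ -3·1·1·216 = -648
Sum: F(3, 6, 6) = (-27) + (162) + (-162) + (216) + (-216) + (-324) + (-432) + (432) + (-648) + (-648) = -1647.
Reducing mod 7: -1647 ≡ 5 (mod 7).
Since F(a, b, c) ≡ 5 ≠ 0 (mod 7), P does NOT lie on the curve.


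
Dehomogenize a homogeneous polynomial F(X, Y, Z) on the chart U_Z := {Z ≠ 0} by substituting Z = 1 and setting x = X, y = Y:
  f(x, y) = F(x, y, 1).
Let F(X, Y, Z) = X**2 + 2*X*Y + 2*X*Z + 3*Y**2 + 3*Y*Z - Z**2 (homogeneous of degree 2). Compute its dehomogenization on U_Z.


f(x, y) = x**2 + 2*x*y + 2*x + 3*y**2 + 3*y - 1

On U_Z we set Z = 1. Each monomial c·X^i·Y^j·Z^k in F becomes c·x^i·y^j·1^k = c·x^i·y^j.
Substituting Z = 1: F(X, Y, 1) = x**2 + 2*x*y + 2*x + 3*y**2 + 3*y - 1.
Note: deg(f) ≤ deg(F) = 2; strict inequality happens when F is divisible by Z (lost terms).


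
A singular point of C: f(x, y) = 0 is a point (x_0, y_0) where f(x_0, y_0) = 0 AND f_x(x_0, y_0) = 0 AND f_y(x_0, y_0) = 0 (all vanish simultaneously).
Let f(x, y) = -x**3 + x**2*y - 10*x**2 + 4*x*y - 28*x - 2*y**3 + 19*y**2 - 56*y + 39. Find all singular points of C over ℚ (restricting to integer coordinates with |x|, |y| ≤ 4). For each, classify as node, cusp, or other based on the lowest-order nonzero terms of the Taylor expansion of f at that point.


Singular points: {(-2, 3)}; classification: node.

Compute partial derivatives:
  f_x = -3*x**2 + 2*x*y - 20*x + 4*y - 28.
  f_y = x**2 + 4*x - 6*y**2 + 38*y - 56.
Scan x_0 ∈ {−4, ..., 4}. For each x_0, f_y(x_0, y) is a polynomial in y; find its integer roots y ∈ {−4, ..., 4}, then test f_x and f at those candidates.
  x = -4: f_y(-4, y) = -6*y**2 + 38*y - 56; vanishes at y ∈ {4}. (-4, 4): f_x = -12 ≠ 0.
  x = -3: f_y(-3, y) = -6*y**2 + 38*y - 59; no integer root y with |y| ≤ 4.
  x = -2: f_y(-2, y) = -6*y**2 + 38*y - 60; vanishes at y ∈ {3}. (-2, 3): f_x = 0, f = 0 — SINGULAR.
  x = -1: f_y(-1, y) = -6*y**2 + 38*y - 59; no integer root y with |y| ≤ 4.
  x = 0: f_y(0, y) = -6*y**2 + 38*y - 56; vanishes at y ∈ {4}. (0, 4): f_x = -12 ≠ 0.
  x = 1: f_y(1, y) = -6*y**2 + 38*y - 51; no integer root y with |y| ≤ 4.
  x = 2: f_y(2, y) = -6*y**2 + 38*y - 44; no integer root y with |y| ≤ 4.
  x = 3: f_y(3, y) = -6*y**2 + 38*y - 35; no integer root y with |y| ≤ 4.
  x = 4: f_y(4, y) = -6*y**2 + 38*y - 24; no integer root y with |y| ≤ 4.
Only singular point on the grid: (-2, 3).
Classify: substitute x = -2 + u, y = 3 + v and expand: f = -u**3 + u**2*v - u**2 - 2*v**3 + v**2.
No constant or linear terms (consistent with a singular point). Quadratic part: -u**2 + v**2. Cubic part: -u**3 + u**2*v - 2*v**3.
The quadratic part v**2 - u**2 = (v − u)(v + u) splits into two distinct linear factors, so there are two distinct tangent lines y − 3 = ±(x − -2) — this is a node (ordinary double point).
Classification: node.
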